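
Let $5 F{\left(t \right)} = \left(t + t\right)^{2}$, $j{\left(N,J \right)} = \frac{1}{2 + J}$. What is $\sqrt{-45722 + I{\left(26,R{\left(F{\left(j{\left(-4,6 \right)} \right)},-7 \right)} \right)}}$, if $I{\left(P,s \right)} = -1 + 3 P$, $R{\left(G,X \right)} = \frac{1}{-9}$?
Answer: $i \sqrt{45645} \approx 213.65 i$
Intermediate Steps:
$F{\left(t \right)} = \frac{4 t^{2}}{5}$ ($F{\left(t \right)} = \frac{\left(t + t\right)^{2}}{5} = \frac{\left(2 t\right)^{2}}{5} = \frac{4 t^{2}}{5}$)
$R{\left(G,X \right)} = - \frac{1}{9}$
$\sqrt{-45722 + I{\left(26,R{\left(F{\left(j{\left(-4,6 \right)} \right)},-7 \right)} \right)}} = \sqrt{-45722 + \left(-1 + 3 \cdot 26\right)} = \sqrt{-45722 + \left(-1 + 78\right)} = \sqrt{-45722 + 77} = \sqrt{-45645} = i \sqrt{45645}$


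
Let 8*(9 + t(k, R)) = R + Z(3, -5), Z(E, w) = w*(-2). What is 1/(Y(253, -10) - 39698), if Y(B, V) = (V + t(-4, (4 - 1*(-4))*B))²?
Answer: 16/250313 ≈ 6.3920e-5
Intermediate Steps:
Z(E, w) = -2*w
t(k, R) = -31/4 + R/8 (t(k, R) = -9 + (R - 2*(-5))/8 = -9 + (R + 10)/8 = -9 + (10 + R)/8 = -9 + (5/4 + R/8) = -31/4 + R/8)
Y(B, V) = (-31/4 + B + V)² (Y(B, V) = (V + (-31/4 + ((4 - 1*(-4))*B)/8))² = (V + (-31/4 + ((4 + 4)*B)/8))² = (V + (-31/4 + (8*B)/8))² = (V + (-31/4 + B))² = (-31/4 + B + V)²)
1/(Y(253, -10) - 39698) = 1/((-31 + 4*253 + 4*(-10))²/16 - 39698) = 1/((-31 + 1012 - 40)²/16 - 39698) = 1/((1/16)*941² - 39698) = 1/((1/16)*885481 - 39698) = 1/(885481/16 - 39698) = 1/(250313/16) = 16/250313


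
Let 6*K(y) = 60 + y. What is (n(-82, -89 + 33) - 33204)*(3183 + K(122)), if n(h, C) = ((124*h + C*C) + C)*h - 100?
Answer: 5281871680/3 ≈ 1.7606e+9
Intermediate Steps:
K(y) = 10 + y/6 (K(y) = (60 + y)/6 = 10 + y/6)
n(h, C) = -100 + h*(C + C² + 124*h) (n(h, C) = ((124*h + C²) + C)*h - 100 = ((C² + 124*h) + C)*h - 100 = (C + C² + 124*h)*h - 100 = h*(C + C² + 124*h) - 100 = -100 + h*(C + C² + 124*h))
(n(-82, -89 + 33) - 33204)*(3183 + K(122)) = ((-100 + 124*(-82)² + (-89 + 33)*(-82) - 82*(-89 + 33)²) - 33204)*(3183 + (10 + (⅙)*122)) = ((-100 + 124*6724 - 56*(-82) - 82*(-56)²) - 33204)*(3183 + (10 + 61/3)) = ((-100 + 833776 + 4592 - 82*3136) - 33204)*(3183 + 91/3) = ((-100 + 833776 + 4592 - 257152) - 33204)*(9640/3) = (581116 - 33204)*(9640/3) = 547912*(9640/3) = 5281871680/3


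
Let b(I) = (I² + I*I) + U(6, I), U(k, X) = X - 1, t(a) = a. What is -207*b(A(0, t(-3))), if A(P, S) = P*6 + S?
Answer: -2898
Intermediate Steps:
A(P, S) = S + 6*P (A(P, S) = 6*P + S = S + 6*P)
U(k, X) = -1 + X
b(I) = -1 + I + 2*I² (b(I) = (I² + I*I) + (-1 + I) = (I² + I²) + (-1 + I) = 2*I² + (-1 + I) = -1 + I + 2*I²)
-207*b(A(0, t(-3))) = -207*(-1 + (-3 + 6*0) + 2*(-3 + 6*0)²) = -207*(-1 + (-3 + 0) + 2*(-3 + 0)²) = -207*(-1 - 3 + 2*(-3)²) = -207*(-1 - 3 + 2*9) = -207*(-1 - 3 + 18) = -207*14 = -2898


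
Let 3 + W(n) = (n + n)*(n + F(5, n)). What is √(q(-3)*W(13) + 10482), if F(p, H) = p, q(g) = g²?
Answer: √14667 ≈ 121.11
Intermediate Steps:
W(n) = -3 + 2*n*(5 + n) (W(n) = -3 + (n + n)*(n + 5) = -3 + (2*n)*(5 + n) = -3 + 2*n*(5 + n))
√(q(-3)*W(13) + 10482) = √((-3)²*(-3 + 2*13² + 10*13) + 10482) = √(9*(-3 + 2*169 + 130) + 10482) = √(9*(-3 + 338 + 130) + 10482) = √(9*465 + 10482) = √(4185 + 10482) = √14667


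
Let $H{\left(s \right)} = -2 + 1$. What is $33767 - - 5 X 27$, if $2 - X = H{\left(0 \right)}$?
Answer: $34172$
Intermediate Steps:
$H{\left(s \right)} = -1$
$X = 3$ ($X = 2 - -1 = 2 + 1 = 3$)
$33767 - - 5 X 27 = 33767 - \left(-5\right) 3 \cdot 27 = 33767 - \left(-15\right) 27 = 33767 - -405 = 33767 + 405 = 34172$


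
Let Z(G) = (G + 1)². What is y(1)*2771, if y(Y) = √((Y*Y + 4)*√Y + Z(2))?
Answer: 2771*√14 ≈ 10368.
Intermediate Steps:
Z(G) = (1 + G)²
y(Y) = √(9 + √Y*(4 + Y²)) (y(Y) = √((Y*Y + 4)*√Y + (1 + 2)²) = √((Y² + 4)*√Y + 3²) = √((4 + Y²)*√Y + 9) = √(√Y*(4 + Y²) + 9) = √(9 + √Y*(4 + Y²)))
y(1)*2771 = √(9 + 1^(5/2) + 4*√1)*2771 = √(9 + 1 + 4*1)*2771 = √(9 + 1 + 4)*2771 = √14*2771 = 2771*√14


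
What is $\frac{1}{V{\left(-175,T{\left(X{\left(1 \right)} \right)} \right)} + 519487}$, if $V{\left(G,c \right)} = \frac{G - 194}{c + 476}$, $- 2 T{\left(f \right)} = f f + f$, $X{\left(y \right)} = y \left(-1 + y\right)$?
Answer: $\frac{476}{247275443} \approx 1.925 \cdot 10^{-6}$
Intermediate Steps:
$T{\left(f \right)} = - \frac{f}{2} - \frac{f^{2}}{2}$ ($T{\left(f \right)} = - \frac{f f + f}{2} = - \frac{f^{2} + f}{2} = - \frac{f + f^{2}}{2} = - \frac{f}{2} - \frac{f^{2}}{2}$)
$V{\left(G,c \right)} = \frac{-194 + G}{476 + c}$
$\frac{1}{V{\left(-175,T{\left(X{\left(1 \right)} \right)} \right)} + 519487} = \frac{1}{\frac{-194 - 175}{476 - \frac{1 \left(-1 + 1\right) \left(1 + 1 \left(-1 + 1\right)\right)}{2}} + 519487} = \frac{1}{\frac{1}{476 - \frac{1 \cdot 0 \left(1 + 1 \cdot 0\right)}{2}} \left(-369\right) + 519487} = \frac{1}{\frac{1}{476 - 0 \left(1 + 0\right)} \left(-369\right) + 519487} = \frac{1}{\frac{1}{476 - 0 \cdot 1} \left(-369\right) + 519487} = \frac{1}{\frac{1}{476 + 0} \left(-369\right) + 519487} = \frac{1}{\frac{1}{476} \left(-369\right) + 519487} = \frac{1}{- \frac{369}{476} + 519487} = \frac{1}{\frac{247275443}{476}} = \frac{476}{247275443}$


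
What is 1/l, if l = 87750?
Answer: 1/87750 ≈ 1.1396e-5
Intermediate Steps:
1/l = 1/87750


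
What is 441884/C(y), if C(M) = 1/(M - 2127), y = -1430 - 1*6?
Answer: -1574432692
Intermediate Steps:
y = -1436 (y = -1430 - 6 = -1436)
C(M) = 1/(-2127 + M)
441884/C(y) = 441884/(1/(-2127 - 1436)) = 441884/(1/(-3563)) = 441884/(-1/3563) = 441884*(-3563) = -1574432692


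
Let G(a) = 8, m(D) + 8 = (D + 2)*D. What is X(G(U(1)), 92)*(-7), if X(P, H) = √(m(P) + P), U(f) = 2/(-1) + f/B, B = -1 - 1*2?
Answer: -28*√5 ≈ -62.610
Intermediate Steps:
m(D) = -8 + D*(2 + D) (m(D) = -8 + (D + 2)*D = -8 + (2 + D)*D = -8 + D*(2 + D))
B = -3 (B = -1 - 2 = -3)
U(f) = -2 - f/3 (U(f) = 2/(-1) + f/(-3) = 2*(-1) + f*(-⅓) = -2 - f/3)
X(P, H) = √(-8 + P² + 3*P) (X(P, H) = √((-8 + P² + 2*P) + P) = √(-8 + P² + 3*P))
X(G(U(1)), 92)*(-7) = √(-8 + 8² + 3*8)*(-7) = √(-8 + 64 + 24)*(-7) = √80*(-7) = (4*√5)*(-7) = -28*√5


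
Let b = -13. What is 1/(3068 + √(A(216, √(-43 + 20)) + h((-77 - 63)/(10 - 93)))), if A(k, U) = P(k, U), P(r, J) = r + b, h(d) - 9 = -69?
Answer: 236/724037 - √143/9412481 ≈ 0.00032468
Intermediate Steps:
h(d) = -60 (h(d) = 9 - 69 = -60)
P(r, J) = -13 + r (P(r, J) = r - 13 = -13 + r)
A(k, U) = -13 + k
1/(3068 + √(A(216, √(-43 + 20)) + h((-77 - 63)/(10 - 93)))) = 1/(3068 + √((-13 + 216) - 60)) = 1/(3068 + √(203 - 60)) = 1/(3068 + √143)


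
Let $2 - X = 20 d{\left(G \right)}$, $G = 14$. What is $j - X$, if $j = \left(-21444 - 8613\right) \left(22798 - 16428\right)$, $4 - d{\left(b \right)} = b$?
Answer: $-191463292$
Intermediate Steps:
$d{\left(b \right)} = 4 - b$
$j = -191463090$ ($j = \left(-30057\right) 6370 = -191463090$)
$X = 202$ ($X = 2 - 20 \left(4 - 14\right) = 2 - 20 \left(-10\right) = 2 - -200 = 2 + 200 = 202$)
$j - X = -191463090 - 202 = -191463292$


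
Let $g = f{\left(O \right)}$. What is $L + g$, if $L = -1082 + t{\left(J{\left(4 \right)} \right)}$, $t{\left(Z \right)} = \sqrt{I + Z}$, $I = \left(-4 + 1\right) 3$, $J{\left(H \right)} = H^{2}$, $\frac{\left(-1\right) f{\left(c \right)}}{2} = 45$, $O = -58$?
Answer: $-1172 + \sqrt{7} \approx -1169.4$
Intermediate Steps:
$f{\left(c \right)} = -90$ ($f{\left(c \right)} = \left(-2\right) 45 = -90$)
$g = -90$
$I = -9$ ($I = \left(-3\right) 3 = -9$)
$t{\left(Z \right)} = \sqrt{-9 + Z}$
$L = -1082 + \sqrt{7}$ ($L = -1082 + \sqrt{-9 + 4^{2}} = -1082 + \sqrt{-9 + 16} = -1082 + \sqrt{7} \approx -1079.4$)
$L + g = \left(-1082 + \sqrt{7}\right) - 90 = -1172 + \sqrt{7}$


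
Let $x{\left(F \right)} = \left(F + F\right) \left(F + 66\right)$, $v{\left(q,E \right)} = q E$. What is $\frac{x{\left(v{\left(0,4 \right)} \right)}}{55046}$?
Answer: $0$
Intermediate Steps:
$v{\left(q,E \right)} = E q$
$x{\left(F \right)} = 2 F \left(66 + F\right)$
$\frac{x{\left(v{\left(0,4 \right)} \right)}}{55046} = \frac{2 \cdot 4 \cdot 0 \left(66 + 4 \cdot 0\right)}{55046} = 2 \cdot 0 \left(66 + 0\right) \frac{1}{55046} = 2 \cdot 0 \cdot 66 \cdot \frac{1}{55046} = 0 \cdot \frac{1}{55046} = 0$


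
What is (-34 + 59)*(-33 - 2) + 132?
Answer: -743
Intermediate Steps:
(-34 + 59)*(-33 - 2) + 132 = 25*(-35) + 132 = -875 + 132 = -743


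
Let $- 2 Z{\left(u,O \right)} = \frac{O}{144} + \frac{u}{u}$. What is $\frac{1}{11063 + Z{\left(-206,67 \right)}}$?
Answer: $\frac{288}{3185933} \approx 9.0397 \cdot 10^{-5}$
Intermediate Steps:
$Z{\left(u,O \right)} = - \frac{1}{2} - \frac{O}{288}$ ($Z{\left(u,O \right)} = - \frac{\frac{O}{144} + \frac{u}{u}}{2} = - \frac{O \frac{1}{144} + 1}{2} = - \frac{\frac{O}{144} + 1}{2} = - \frac{1 + \frac{O}{144}}{2} = - \frac{1}{2} - \frac{O}{288}$)
$\frac{1}{11063 + Z{\left(-206,67 \right)}} = \frac{1}{11063 - \frac{211}{288}} = \frac{1}{\frac{3185933}{288}} = \frac{288}{3185933}$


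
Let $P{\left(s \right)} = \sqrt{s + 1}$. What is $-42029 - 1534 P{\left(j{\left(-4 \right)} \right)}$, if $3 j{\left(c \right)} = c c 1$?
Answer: $-42029 - \frac{1534 \sqrt{57}}{3} \approx -45890.0$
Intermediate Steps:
$j{\left(c \right)} = \frac{c^{2}}{3}$ ($j{\left(c \right)} = \frac{c c 1}{3} = \frac{c^{2} \cdot 1}{3} = \frac{c^{2}}{3}$)
$P{\left(s \right)} = \sqrt{1 + s}$
$-42029 - 1534 P{\left(j{\left(-4 \right)} \right)} = -42029 - 1534 \sqrt{1 + \frac{\left(-4\right)^{2}}{3}} = -42029 - 1534 \sqrt{1 + \frac{1}{3} \cdot 16} = -42029 - 1534 \sqrt{1 + \frac{16}{3}} = -42029 - 1534 \sqrt{\frac{19}{3}} = -42029 - 1534 \frac{\sqrt{57}}{3} = -42029 - \frac{1534 \sqrt{57}}{3}$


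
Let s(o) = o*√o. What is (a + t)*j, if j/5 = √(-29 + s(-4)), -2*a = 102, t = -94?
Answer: -725*√(-29 - 8*I) ≈ -533.56 + 3940.5*I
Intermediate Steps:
s(o) = o^(3/2)
a = -51 (a = -½*102 = -51)
j = 5*√(-29 - 8*I) (j = 5*√(-29 + (-4)^(3/2)) = 5*√(-29 - 8*I) ≈ 3.6797 - 27.176*I)
(a + t)*j = (-51 - 94)*(5*√(-29 - 8*I)) = -725*√(-29 - 8*I)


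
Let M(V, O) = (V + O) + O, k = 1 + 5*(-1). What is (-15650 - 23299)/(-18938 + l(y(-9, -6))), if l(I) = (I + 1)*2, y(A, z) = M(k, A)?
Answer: 38949/18980 ≈ 2.0521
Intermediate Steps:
k = -4 (k = 1 - 5 = -4)
M(V, O) = V + 2*O (M(V, O) = (O + V) + O = V + 2*O)
y(A, z) = -4 + 2*A
l(I) = 2 + 2*I (l(I) = (1 + I)*2 = 2 + 2*I)
(-15650 - 23299)/(-18938 + l(y(-9, -6))) = (-15650 - 23299)/(-18938 + (2 + 2*(-4 + 2*(-9)))) = -38949/(-18938 + (2 + 2*(-4 - 18))) = -38949/(-18938 + (2 + 2*(-22))) = -38949/(-18938 + (2 - 44)) = -38949/(-18938 - 42) = -38949/(-18980) = -38949*(-1/18980) = 38949/18980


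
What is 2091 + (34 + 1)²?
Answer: 3316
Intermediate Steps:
2091 + (34 + 1)² = 2091 + 35² = 2091 + 1225 = 3316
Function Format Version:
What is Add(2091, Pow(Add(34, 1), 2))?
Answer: 3316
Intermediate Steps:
Add(2091, Pow(Add(34, 1), 2)) = Add(2091, Pow(35, 2)) = Add(2091, 1225) = 3316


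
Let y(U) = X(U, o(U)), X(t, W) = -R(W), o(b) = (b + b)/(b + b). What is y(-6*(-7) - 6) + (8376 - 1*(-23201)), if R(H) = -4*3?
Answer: 31589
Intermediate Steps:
o(b) = 1 (o(b) = (2*b)/((2*b)) = (2*b)*(1/(2*b)) = 1)
R(H) = -12
X(t, W) = 12 (X(t, W) = -1*(-12) = 12)
y(U) = 12
y(-6*(-7) - 6) + (8376 - 1*(-23201)) = 12 + (8376 - 1*(-23201)) = 12 + (8376 + 23201) = 12 + 31577 = 31589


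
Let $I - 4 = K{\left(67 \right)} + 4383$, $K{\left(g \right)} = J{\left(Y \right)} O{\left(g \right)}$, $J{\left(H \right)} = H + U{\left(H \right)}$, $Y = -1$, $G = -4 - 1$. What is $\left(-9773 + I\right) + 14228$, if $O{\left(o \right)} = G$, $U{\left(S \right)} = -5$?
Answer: $8872$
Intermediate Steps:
$G = -5$ ($G = -4 - 1 = -5$)
$O{\left(o \right)} = -5$
$J{\left(H \right)} = -5 + H$ ($J{\left(H \right)} = H - 5 = -5 + H$)
$K{\left(g \right)} = 30$ ($K{\left(g \right)} = \left(-5 - 1\right) \left(-5\right) = \left(-6\right) \left(-5\right) = 30$)
$I = 4417$ ($I = 4 + \left(30 + 4383\right) = 4 + 4413 = 4417$)
$\left(-9773 + I\right) + 14228 = \left(-9773 + 4417\right) + 14228 = -5356 + 14228 = 8872$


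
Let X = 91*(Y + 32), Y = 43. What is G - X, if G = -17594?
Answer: -24419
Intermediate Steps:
X = 6825 (X = 91*(43 + 32) = 91*75 = 6825)
G - X = -17594 - 1*6825 = -17594 - 6825 = -24419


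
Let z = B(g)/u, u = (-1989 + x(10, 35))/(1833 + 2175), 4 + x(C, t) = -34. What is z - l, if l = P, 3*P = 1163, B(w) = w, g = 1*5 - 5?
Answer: -1163/3 ≈ -387.67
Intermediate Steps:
x(C, t) = -38 (x(C, t) = -4 - 34 = -38)
g = 0 (g = 5 - 5 = 0)
u = -2027/4008 (u = (-1989 - 38)/(1833 + 2175) = -2027/4008 ≈ -0.50574)
z = 0 (z = 0/(-2027/4008) = 0*(-4008/2027) = 0)
P = 1163/3 (P = (⅓)*1163 = 1163/3 ≈ 387.67)
l = 1163/3 ≈ 387.67
z - l = 0 - 1*1163/3 = 0 - 1163/3 = -1163/3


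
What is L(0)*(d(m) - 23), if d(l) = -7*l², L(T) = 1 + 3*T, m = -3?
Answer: -86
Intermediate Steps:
L(0)*(d(m) - 23) = (1 + 3*0)*(-7*(-3)² - 23) = (1 + 0)*(-7*9 - 23) = 1*(-63 - 23) = 1*(-86) = -86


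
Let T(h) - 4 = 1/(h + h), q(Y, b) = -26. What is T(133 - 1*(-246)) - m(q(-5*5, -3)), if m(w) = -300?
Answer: 230433/758 ≈ 304.00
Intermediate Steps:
T(h) = 4 + 1/(2*h) (T(h) = 4 + 1/(h + h) = 4 + 1/(2*h))
T(133 - 1*(-246)) - m(q(-5*5, -3)) = (4 + 1/(2*(133 - 1*(-246)))) - 1*(-300) = (4 + 1/(2*(133 + 246))) + 300 = (4 + (1/2)/379) + 300 = (4 + (1/2)*(1/379)) + 300 = (4 + 1/758) + 300 = 3033/758 + 300 = 230433/758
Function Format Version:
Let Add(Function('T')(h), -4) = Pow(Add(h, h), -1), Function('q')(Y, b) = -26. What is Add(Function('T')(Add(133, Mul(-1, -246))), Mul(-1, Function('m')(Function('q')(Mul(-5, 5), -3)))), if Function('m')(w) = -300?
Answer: Rational(230433, 758) ≈ 304.00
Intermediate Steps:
Function('T')(h) = Add(4, Mul(Rational(1, 2), Pow(h, -1))) (Function('T')(h) = Add(4, Pow(Add(h, h), -1)) = Add(4, Pow(Mul(2, h), -1)) = Add(4, Mul(Rational(1, 2), Pow(h, -1))))
Add(Function('T')(Add(133, Mul(-1, -246))), Mul(-1, Function('m')(Function('q')(Mul(-5, 5), -3)))) = Add(Add(4, Mul(Rational(1, 2), Pow(Add(133, Mul(-1, -246)), -1))), Mul(-1, -300)) = Add(Add(4, Mul(Rational(1, 2), Pow(Add(133, 246), -1))), 300) = Add(Add(4, Mul(Rational(1, 2), Pow(379, -1))), 300) = Add(Add(4, Mul(Rational(1, 2), Rational(1, 379))), 300) = Add(Add(4, Rational(1, 758)), 300) = Add(Rational(3033, 758), 300) = Rational(230433, 758)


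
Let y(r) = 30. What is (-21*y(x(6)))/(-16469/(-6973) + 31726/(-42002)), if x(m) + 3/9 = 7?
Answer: -3075239433/7841759 ≈ -392.16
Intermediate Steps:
x(m) = 20/3 (x(m) = -⅓ + 7 = 20/3)
(-21*y(x(6)))/(-16469/(-6973) + 31726/(-42002)) = (-21*30)/(-16469/(-6973) + 31726/(-42002)) = -630/(-16469*(-1/6973) + 31726*(-1/42002)) = -630/(16469/6973 - 15863/21001) = -630/235252770/146439973 = -630*146439973/235252770 = -3075239433/7841759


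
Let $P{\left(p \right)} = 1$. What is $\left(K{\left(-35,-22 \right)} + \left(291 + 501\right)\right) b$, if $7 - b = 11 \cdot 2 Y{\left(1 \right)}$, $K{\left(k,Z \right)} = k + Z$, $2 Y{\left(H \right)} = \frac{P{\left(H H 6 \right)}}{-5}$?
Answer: $6762$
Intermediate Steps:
$Y{\left(H \right)} = - \frac{1}{10}$ ($Y{\left(H \right)} = \frac{1 \frac{1}{-5}}{2} = \frac{1 \left(- \frac{1}{5}\right)}{2} = \frac{1}{2} \left(- \frac{1}{5}\right) = - \frac{1}{10}$)
$K{\left(k,Z \right)} = Z + k$
$b = \frac{46}{5}$ ($b = 7 - 11 \cdot 2 \left(- \frac{1}{10}\right) = 7 - 22 \left(- \frac{1}{10}\right) = 7 - - \frac{11}{5} = 7 + \frac{11}{5} = \frac{46}{5} \approx 9.2$)
$\left(K{\left(-35,-22 \right)} + \left(291 + 501\right)\right) b = \left(\left(-22 - 35\right) + \left(291 + 501\right)\right) \frac{46}{5} = \left(-57 + 792\right) \frac{46}{5} = 735 \cdot \frac{46}{5} = 6762$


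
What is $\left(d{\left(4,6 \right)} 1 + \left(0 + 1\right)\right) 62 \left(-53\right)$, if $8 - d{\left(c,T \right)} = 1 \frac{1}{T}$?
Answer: $- \frac{87079}{3} \approx -29026.0$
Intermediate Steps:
$d{\left(c,T \right)} = 8 - \frac{1}{T}$ ($d{\left(c,T \right)} = 8 - 1 \frac{1}{T} = 8 - \frac{1}{T}$)
$\left(d{\left(4,6 \right)} 1 + \left(0 + 1\right)\right) 62 \left(-53\right) = \left(\left(8 - \frac{1}{6}\right) 1 + \left(0 + 1\right)\right) 62 \left(-53\right) = \left(\left(8 - \frac{1}{6}\right) 1 + 1\right) 62 \left(-53\right) = \left(\frac{47}{6} \cdot 1 + 1\right) 62 \left(-53\right) = \left(\frac{47}{6} + 1\right) 62 \left(-53\right) = \frac{53}{6} \cdot 62 \left(-53\right) = \frac{1643}{3} \left(-53\right) = - \frac{87079}{3}$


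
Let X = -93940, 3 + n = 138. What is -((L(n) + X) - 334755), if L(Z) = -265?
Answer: 428960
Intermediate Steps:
n = 135 (n = -3 + 138 = 135)
-((L(n) + X) - 334755) = -((-265 - 93940) - 334755) = -(-94205 - 334755) = -1*(-428960) = 428960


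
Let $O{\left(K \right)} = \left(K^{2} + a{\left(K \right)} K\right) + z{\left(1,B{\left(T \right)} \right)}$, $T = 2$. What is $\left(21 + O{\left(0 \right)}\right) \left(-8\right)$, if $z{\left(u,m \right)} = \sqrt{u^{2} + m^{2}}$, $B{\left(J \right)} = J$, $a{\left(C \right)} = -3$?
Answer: $-168 - 8 \sqrt{5} \approx -185.89$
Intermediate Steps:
$z{\left(u,m \right)} = \sqrt{m^{2} + u^{2}}$
$O{\left(K \right)} = \sqrt{5} + K^{2} - 3 K$ ($O{\left(K \right)} = \left(K^{2} - 3 K\right) + \sqrt{2^{2} + 1^{2}} = \left(K^{2} - 3 K\right) + \sqrt{4 + 1} = \left(K^{2} - 3 K\right) + \sqrt{5} = \sqrt{5} + K^{2} - 3 K$)
$\left(21 + O{\left(0 \right)}\right) \left(-8\right) = \left(21 + \left(\sqrt{5} + 0^{2} - 0\right)\right) \left(-8\right) = \left(21 + \left(\sqrt{5} + 0 + 0\right)\right) \left(-8\right) = \left(21 + \sqrt{5}\right) \left(-8\right) = -168 - 8 \sqrt{5}$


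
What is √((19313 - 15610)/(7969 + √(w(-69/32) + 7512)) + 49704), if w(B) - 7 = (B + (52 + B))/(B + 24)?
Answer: √(276870320421 + 49704*√3674857593)/√(5570331 + √3674857593) ≈ 222.95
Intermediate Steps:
w(B) = 7 + (52 + 2*B)/(24 + B) (w(B) = 7 + (B + (52 + B))/(B + 24) = 7 + (52 + 2*B)/(24 + B))
√((19313 - 15610)/(7969 + √(w(-69/32) + 7512)) + 49704) = √((19313 - 15610)/(7969 + √((220 + 9*(-69/32))/(24 - 69/32) + 7512)) + 49704) = √(3703/(7969 + √((220 + 9*(-69*1/32))/(24 - 69*1/32) + 7512)) + 49704) = √(3703/(7969 + √((220 + 9*(-69/32))/(24 - 69/32) + 7512)) + 49704) = √(3703/(7969 + √((220 - 621/32)/(699/32) + 7512)) + 49704) = √(3703/(7969 + √((32/699)*(6419/32) + 7512)) + 49704) = √(3703/(7969 + √(6419/699 + 7512)) + 49704) = √(3703/(7969 + √(5257307/699)) + 49704) = √(3703/(7969 + √3674857593/699) + 49704) = √(49704 + 3703/(7969 + √3674857593/699))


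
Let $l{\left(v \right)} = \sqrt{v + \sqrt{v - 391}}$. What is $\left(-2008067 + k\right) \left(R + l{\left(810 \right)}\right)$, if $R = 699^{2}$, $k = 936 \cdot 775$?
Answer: $-626712378867 - 1282667 \sqrt{810 + \sqrt{419}} \approx -6.2675 \cdot 10^{11}$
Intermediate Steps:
$l{\left(v \right)} = \sqrt{v + \sqrt{-391 + v}}$
$k = 725400$
$R = 488601$
$\left(-2008067 + k\right) \left(R + l{\left(810 \right)}\right) = \left(-2008067 + 725400\right) \left(488601 + \sqrt{810 + \sqrt{-391 + 810}}\right) = - 1282667 \left(488601 + \sqrt{810 + \sqrt{419}}\right) = -626712378867 - 1282667 \sqrt{810 + \sqrt{419}}$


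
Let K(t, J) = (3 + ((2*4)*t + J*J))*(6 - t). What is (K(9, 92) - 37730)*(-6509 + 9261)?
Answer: -174330944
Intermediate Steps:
K(t, J) = (6 - t)*(3 + J**2 + 8*t) (K(t, J) = (3 + (8*t + J**2))*(6 - t) = (3 + (J**2 + 8*t))*(6 - t) = (3 + J**2 + 8*t)*(6 - t) = (6 - t)*(3 + J**2 + 8*t))
(K(9, 92) - 37730)*(-6509 + 9261) = ((18 - 8*9**2 + 6*92**2 + 45*9 - 1*9*92**2) - 37730)*(-6509 + 9261) = ((18 - 8*81 + 6*8464 + 405 - 1*9*8464) - 37730)*2752 = ((18 - 648 + 50784 + 405 - 76176) - 37730)*2752 = (-25617 - 37730)*2752 = -63347*2752 = -174330944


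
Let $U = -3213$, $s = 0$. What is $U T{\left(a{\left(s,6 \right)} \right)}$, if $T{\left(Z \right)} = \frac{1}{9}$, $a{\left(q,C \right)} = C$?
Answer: $-357$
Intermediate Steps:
$T{\left(Z \right)} = \frac{1}{9}$
$U T{\left(a{\left(s,6 \right)} \right)} = \left(-3213\right) \frac{1}{9} = -357$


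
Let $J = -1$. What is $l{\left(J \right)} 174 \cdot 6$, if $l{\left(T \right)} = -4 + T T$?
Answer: $-3132$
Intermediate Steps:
$l{\left(T \right)} = -4 + T^{2}$
$l{\left(J \right)} 174 \cdot 6 = \left(-4 + \left(-1\right)^{2}\right) 174 \cdot 6 = \left(-4 + 1\right) 174 \cdot 6 = \left(-3\right) 174 \cdot 6 = \left(-522\right) 6 = -3132$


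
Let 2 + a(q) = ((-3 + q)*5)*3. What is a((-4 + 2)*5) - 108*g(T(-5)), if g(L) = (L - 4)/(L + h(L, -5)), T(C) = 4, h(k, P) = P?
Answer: -197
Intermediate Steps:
g(L) = (-4 + L)/(-5 + L) (g(L) = (L - 4)/(L - 5) = (-4 + L)/(-5 + L))
a(q) = -47 + 15*q (a(q) = -2 + ((-3 + q)*5)*3 = -2 + (-15 + 5*q)*3 = -2 + (-45 + 15*q) = -47 + 15*q)
a((-4 + 2)*5) - 108*g(T(-5)) = (-47 + 15*((-4 + 2)*5)) - 108*(-4 + 4)/(-5 + 4) = (-47 + 15*(-2*5)) - 108*0/(-1) = (-47 + 15*(-10)) - (-108)*0 = (-47 - 150) - 108*0 = -197 + 0 = -197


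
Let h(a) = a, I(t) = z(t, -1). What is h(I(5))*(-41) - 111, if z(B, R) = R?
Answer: -70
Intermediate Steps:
I(t) = -1
h(I(5))*(-41) - 111 = -1*(-41) - 111 = 41 - 111 = -70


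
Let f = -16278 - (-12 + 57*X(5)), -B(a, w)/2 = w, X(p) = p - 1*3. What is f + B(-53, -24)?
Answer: -16332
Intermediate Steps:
X(p) = -3 + p (X(p) = p - 3 = -3 + p)
B(a, w) = -2*w
f = -16380 (f = -16278 - (-12 + 57*(-3 + 5)) = -16278 - (-12 + 57*2) = -16278 - (-12 + 114) = -16278 - 1*102 = -16278 - 102 = -16380)
f + B(-53, -24) = -16380 - 2*(-24) = -16380 + 48 = -16332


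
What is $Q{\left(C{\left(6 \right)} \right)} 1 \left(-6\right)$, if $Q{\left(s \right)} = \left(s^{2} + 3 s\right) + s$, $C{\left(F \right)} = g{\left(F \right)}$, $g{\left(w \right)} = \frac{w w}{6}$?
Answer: $-360$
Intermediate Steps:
$g{\left(w \right)} = \frac{w^{2}}{6}$ ($g{\left(w \right)} = w^{2} \cdot \frac{1}{6} = \frac{w^{2}}{6}$)
$C{\left(F \right)} = \frac{F^{2}}{6}$
$Q{\left(s \right)} = s^{2} + 4 s$
$Q{\left(C{\left(6 \right)} \right)} 1 \left(-6\right) = \frac{6^{2}}{6} \left(4 + \frac{6^{2}}{6}\right) 1 \left(-6\right) = \frac{1}{6} \cdot 36 \left(4 + \frac{1}{6} \cdot 36\right) 1 \left(-6\right) = 6 \left(4 + 6\right) 1 \left(-6\right) = 6 \cdot 10 \cdot 1 \left(-6\right) = 60 \cdot 1 \left(-6\right) = 60 \left(-6\right) = -360$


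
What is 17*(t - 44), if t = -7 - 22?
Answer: -1241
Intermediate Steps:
t = -29
17*(t - 44) = 17*(-29 - 44) = 17*(-73) = -1241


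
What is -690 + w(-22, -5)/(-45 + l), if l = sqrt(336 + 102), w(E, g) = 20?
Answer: -365310/529 - 20*sqrt(438)/1587 ≈ -690.83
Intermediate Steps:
l = sqrt(438) ≈ 20.928
-690 + w(-22, -5)/(-45 + l) = -690 + 20/(-45 + sqrt(438))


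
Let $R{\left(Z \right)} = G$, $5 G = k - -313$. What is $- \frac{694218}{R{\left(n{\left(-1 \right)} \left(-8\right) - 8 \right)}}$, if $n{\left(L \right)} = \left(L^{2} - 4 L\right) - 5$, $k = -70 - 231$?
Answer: $- \frac{578515}{2} \approx -2.8926 \cdot 10^{5}$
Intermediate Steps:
$k = -301$ ($k = -70 - 231 = -301$)
$n{\left(L \right)} = -5 + L^{2} - 4 L$
$G = \frac{12}{5}$ ($G = \frac{-301 - -313}{5} = \frac{-301 + 313}{5} = \frac{1}{5} \cdot 12 = \frac{12}{5} \approx 2.4$)
$R{\left(Z \right)} = \frac{12}{5}$
$- \frac{694218}{R{\left(n{\left(-1 \right)} \left(-8\right) - 8 \right)}} = - \frac{694218}{\frac{12}{5}} = \left(-694218\right) \frac{5}{12} = - \frac{578515}{2}$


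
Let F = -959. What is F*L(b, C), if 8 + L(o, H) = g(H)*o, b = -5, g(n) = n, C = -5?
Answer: -16303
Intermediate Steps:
L(o, H) = -8 + H*o
F*L(b, C) = -959*(-8 - 5*(-5)) = -959*(-8 + 25) = -959*17 = -16303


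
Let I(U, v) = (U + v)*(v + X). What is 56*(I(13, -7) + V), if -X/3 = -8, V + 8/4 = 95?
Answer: 10920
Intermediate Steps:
V = 93 (V = -2 + 95 = 93)
X = 24 (X = -3*(-8) = 24)
I(U, v) = (24 + v)*(U + v) (I(U, v) = (U + v)*(v + 24) = (U + v)*(24 + v) = (24 + v)*(U + v))
56*(I(13, -7) + V) = 56*(((-7)² + 24*13 + 24*(-7) + 13*(-7)) + 93) = 56*((49 + 312 - 168 - 91) + 93) = 56*(102 + 93) = 56*195 = 10920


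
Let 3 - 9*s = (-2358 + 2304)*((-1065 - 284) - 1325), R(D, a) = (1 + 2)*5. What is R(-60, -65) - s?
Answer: 48176/3 ≈ 16059.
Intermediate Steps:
R(D, a) = 15 (R(D, a) = 3*5 = 15)
s = -48131/3 (s = 1/3 - (-2358 + 2304)*((-1065 - 284) - 1325)/9 = 1/3 - (-6)*(-1349 - 1325) = 1/3 - (-6)*(-2674) = 1/3 - 1/9*144396 = 1/3 - 16044 = -48131/3 ≈ -16044.)
R(-60, -65) - s = 15 - 1*(-48131/3) = 15 + 48131/3 = 48176/3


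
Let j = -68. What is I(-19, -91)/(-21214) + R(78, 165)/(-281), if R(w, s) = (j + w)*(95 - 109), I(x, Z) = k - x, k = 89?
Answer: 1469806/2980567 ≈ 0.49313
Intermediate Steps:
I(x, Z) = 89 - x
R(w, s) = 952 - 14*w (R(w, s) = (-68 + w)*(95 - 109) = (-68 + w)*(-14) = 952 - 14*w)
I(-19, -91)/(-21214) + R(78, 165)/(-281) = (89 - 1*(-19))/(-21214) + (952 - 14*78)/(-281) = (89 + 19)*(-1/21214) + (952 - 1092)*(-1/281) = 108*(-1/21214) - 140*(-1/281) = -54/10607 + 140/281 = 1469806/2980567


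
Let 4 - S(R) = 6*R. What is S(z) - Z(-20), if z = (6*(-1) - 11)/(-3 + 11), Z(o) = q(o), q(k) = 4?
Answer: 51/4 ≈ 12.750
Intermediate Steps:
Z(o) = 4
z = -17/8 (z = (-6 - 11)/8 = -17*⅛ = -17/8 ≈ -2.1250)
S(R) = 4 - 6*R
S(z) - Z(-20) = (4 - 6*(-17/8)) - 1*4 = (4 + 51/4) - 4 = 67/4 - 4 = 51/4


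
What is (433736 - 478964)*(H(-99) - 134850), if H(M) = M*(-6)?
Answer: 6072130368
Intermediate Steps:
H(M) = -6*M
(433736 - 478964)*(H(-99) - 134850) = (433736 - 478964)*(-6*(-99) - 134850) = -45228*(594 - 134850) = -45228*(-134256) = 6072130368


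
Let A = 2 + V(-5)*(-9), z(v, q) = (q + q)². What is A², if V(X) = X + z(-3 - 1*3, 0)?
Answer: 2209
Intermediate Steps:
z(v, q) = 4*q² (z(v, q) = (2*q)² = 4*q²)
V(X) = X (V(X) = X + 4*0² = X + 4*0 = X + 0 = X)
A = 47 (A = 2 - 5*(-9) = 2 + 45 = 47)
A² = 47² = 2209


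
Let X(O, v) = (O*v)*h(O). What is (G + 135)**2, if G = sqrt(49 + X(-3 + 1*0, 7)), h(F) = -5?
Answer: (135 + sqrt(154))**2 ≈ 21730.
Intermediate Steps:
X(O, v) = -5*O*v (X(O, v) = (O*v)*(-5) = -5*O*v)
G = sqrt(154) (G = sqrt(49 - 5*(-3 + 1*0)*7) = sqrt(49 - 5*(-3 + 0)*7) = sqrt(49 - 5*(-3)*7) = sqrt(49 + 105) = sqrt(154) ≈ 12.410)
(G + 135)**2 = (sqrt(154) + 135)**2 = (135 + sqrt(154))**2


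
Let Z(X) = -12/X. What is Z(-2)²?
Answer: 36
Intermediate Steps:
Z(-2)² = (-12/(-2))² = (-12*(-½))² = 6² = 36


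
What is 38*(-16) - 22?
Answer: -630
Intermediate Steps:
38*(-16) - 22 = -608 - 22 = -630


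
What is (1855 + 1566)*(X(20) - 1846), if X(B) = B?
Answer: -6246746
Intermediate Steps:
(1855 + 1566)*(X(20) - 1846) = (1855 + 1566)*(20 - 1846) = 3421*(-1826) = -6246746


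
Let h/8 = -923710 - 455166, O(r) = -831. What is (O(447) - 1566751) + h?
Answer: -12598590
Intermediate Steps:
h = -11031008 (h = 8*(-923710 - 455166) = 8*(-1378876) = -11031008)
(O(447) - 1566751) + h = (-831 - 1566751) - 11031008 = -1567582 - 11031008 = -12598590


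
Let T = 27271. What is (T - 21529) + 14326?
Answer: 20068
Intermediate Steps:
(T - 21529) + 14326 = (27271 - 21529) + 14326 = 5742 + 14326 = 20068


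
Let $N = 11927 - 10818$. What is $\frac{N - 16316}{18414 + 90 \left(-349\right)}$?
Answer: $\frac{5069}{4332} \approx 1.1701$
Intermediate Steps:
$N = 1109$
$\frac{N - 16316}{18414 + 90 \left(-349\right)} = \frac{1109 - 16316}{18414 + 90 \left(-349\right)} = - \frac{15207}{18414 - 31410} = - \frac{15207}{-12996} = \left(-15207\right) \left(- \frac{1}{12996}\right) = \frac{5069}{4332}$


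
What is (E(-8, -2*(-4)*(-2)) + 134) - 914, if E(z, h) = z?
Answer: -788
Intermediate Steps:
(E(-8, -2*(-4)*(-2)) + 134) - 914 = (-8 + 134) - 914 = 126 - 914 = -788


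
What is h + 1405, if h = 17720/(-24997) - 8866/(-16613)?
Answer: 583388842247/415275161 ≈ 1404.8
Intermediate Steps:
h = -72758958/415275161 (h = 17720*(-1/24997) - 8866*(-1/16613) = -17720/24997 + 8866/16613 = -72758958/415275161 ≈ -0.17521)
h + 1405 = -72758958/415275161 + 1405 = 583388842247/415275161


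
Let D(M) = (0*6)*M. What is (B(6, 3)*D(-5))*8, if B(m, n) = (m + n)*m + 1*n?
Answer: 0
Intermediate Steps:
B(m, n) = n + m*(m + n) (B(m, n) = m*(m + n) + n = n + m*(m + n))
D(M) = 0 (D(M) = 0*M = 0)
(B(6, 3)*D(-5))*8 = ((3 + 6**2 + 6*3)*0)*8 = ((3 + 36 + 18)*0)*8 = (57*0)*8 = 0*8 = 0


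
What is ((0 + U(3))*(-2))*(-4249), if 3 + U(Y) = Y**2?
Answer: 50988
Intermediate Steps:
U(Y) = -3 + Y**2
((0 + U(3))*(-2))*(-4249) = ((0 + (-3 + 3**2))*(-2))*(-4249) = ((0 + (-3 + 9))*(-2))*(-4249) = ((0 + 6)*(-2))*(-4249) = (6*(-2))*(-4249) = -12*(-4249) = 50988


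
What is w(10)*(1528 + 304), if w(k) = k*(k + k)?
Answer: 366400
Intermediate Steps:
w(k) = 2*k**2 (w(k) = k*(2*k) = 2*k**2)
w(10)*(1528 + 304) = (2*10**2)*(1528 + 304) = (2*100)*1832 = 200*1832 = 366400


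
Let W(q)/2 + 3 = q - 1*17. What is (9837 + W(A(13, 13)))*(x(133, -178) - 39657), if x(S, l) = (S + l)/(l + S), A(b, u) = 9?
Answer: -389223640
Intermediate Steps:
W(q) = -40 + 2*q (W(q) = -6 + 2*(q - 1*17) = -6 + 2*(q - 17) = -6 + 2*(-17 + q) = -6 + (-34 + 2*q) = -40 + 2*q)
x(S, l) = 1 (x(S, l) = (S + l)/(S + l) = 1)
(9837 + W(A(13, 13)))*(x(133, -178) - 39657) = (9837 + (-40 + 2*9))*(1 - 39657) = (9837 + (-40 + 18))*(-39656) = (9837 - 22)*(-39656) = 9815*(-39656) = -389223640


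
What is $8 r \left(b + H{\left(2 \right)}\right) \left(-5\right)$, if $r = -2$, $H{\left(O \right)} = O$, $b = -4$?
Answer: $-160$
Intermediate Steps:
$8 r \left(b + H{\left(2 \right)}\right) \left(-5\right) = 8 \left(-2\right) \left(-4 + 2\right) \left(-5\right) = - 16 \left(\left(-2\right) \left(-5\right)\right) = \left(-16\right) 10 = -160$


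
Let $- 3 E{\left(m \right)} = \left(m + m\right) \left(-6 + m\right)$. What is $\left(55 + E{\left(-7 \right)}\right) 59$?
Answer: $- \frac{1003}{3} \approx -334.33$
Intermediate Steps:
$E{\left(m \right)} = - \frac{2 m \left(-6 + m\right)}{3}$ ($E{\left(m \right)} = - \frac{\left(m + m\right) \left(-6 + m\right)}{3} = - \frac{2 m \left(-6 + m\right)}{3}$)
$\left(55 + E{\left(-7 \right)}\right) 59 = \left(55 + \frac{2}{3} \left(-7\right) \left(6 - -7\right)\right) 59 = \left(55 + \frac{2}{3} \left(-7\right) \left(6 + 7\right)\right) 59 = \left(55 + \frac{2}{3} \left(-7\right) 13\right) 59 = \left(55 - \frac{182}{3}\right) 59 = \left(- \frac{17}{3}\right) 59 = - \frac{1003}{3}$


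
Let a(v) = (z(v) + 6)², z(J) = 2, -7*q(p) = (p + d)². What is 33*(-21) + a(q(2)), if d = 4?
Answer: -629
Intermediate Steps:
q(p) = -(4 + p)²/7 (q(p) = -(p + 4)²/7 = -(4 + p)²/7)
a(v) = 64 (a(v) = (2 + 6)² = 8² = 64)
33*(-21) + a(q(2)) = 33*(-21) + 64 = -693 + 64 = -629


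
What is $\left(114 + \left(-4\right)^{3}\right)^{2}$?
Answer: $2500$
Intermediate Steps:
$\left(114 + \left(-4\right)^{3}\right)^{2} = \left(114 - 64\right)^{2} = 50^{2} = 2500$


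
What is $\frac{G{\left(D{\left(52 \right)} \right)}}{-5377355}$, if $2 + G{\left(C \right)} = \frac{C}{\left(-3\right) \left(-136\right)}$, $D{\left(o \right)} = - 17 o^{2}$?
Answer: $\frac{344}{16132065} \approx 2.1324 \cdot 10^{-5}$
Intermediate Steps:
$G{\left(C \right)} = -2 + \frac{C}{408}$ ($G{\left(C \right)} = -2 + \frac{C}{\left(-3\right) \left(-136\right)} = -2 + \frac{C}{408}$)
$\frac{G{\left(D{\left(52 \right)} \right)}}{-5377355} = \frac{-2 + \frac{\left(-17\right) 52^{2}}{408}}{-5377355} = \left(-2 + \frac{\left(-17\right) 2704}{408}\right) \left(- \frac{1}{5377355}\right) = \left(-2 + \frac{1}{408} \left(-45968\right)\right) \left(- \frac{1}{5377355}\right) = \left(-2 - \frac{338}{3}\right) \left(- \frac{1}{5377355}\right) = \left(- \frac{344}{3}\right) \left(- \frac{1}{5377355}\right) = \frac{344}{16132065}$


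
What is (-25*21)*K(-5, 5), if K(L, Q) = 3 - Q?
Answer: 1050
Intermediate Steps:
(-25*21)*K(-5, 5) = (-25*21)*(3 - 1*5) = -525*(3 - 5) = -525*(-2) = 1050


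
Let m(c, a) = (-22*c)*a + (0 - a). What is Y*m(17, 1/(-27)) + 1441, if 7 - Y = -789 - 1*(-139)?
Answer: 10566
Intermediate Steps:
m(c, a) = -a - 22*a*c (m(c, a) = -22*a*c - a = -a - 22*a*c)
Y = 657 (Y = 7 - (-789 - 1*(-139)) = 7 - (-789 + 139) = 7 - 1*(-650) = 7 + 650 = 657)
Y*m(17, 1/(-27)) + 1441 = 657*(-1*(1 + 22*17)/(-27)) + 1441 = 657*(-1*(-1/27)*(1 + 374)) + 1441 = 657*(-1*(-1/27)*375) + 1441 = 657*(125/9) + 1441 = 9125 + 1441 = 10566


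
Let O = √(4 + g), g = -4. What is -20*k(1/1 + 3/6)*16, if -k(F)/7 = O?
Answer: 0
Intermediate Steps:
O = 0 (O = √(4 - 4) = √0 = 0)
k(F) = 0 (k(F) = -7*0 = 0)
-20*k(1/1 + 3/6)*16 = -20*0*16 = 0*16 = 0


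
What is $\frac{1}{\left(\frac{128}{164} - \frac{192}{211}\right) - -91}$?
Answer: $\frac{8651}{786121} \approx 0.011005$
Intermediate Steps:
$\frac{1}{\left(\frac{128}{164} - \frac{192}{211}\right) - -91} = \frac{1}{\left(128 \cdot \frac{1}{164} - \frac{192}{211}\right) + 91} = \frac{1}{\left(\frac{32}{41} - \frac{192}{211}\right) + 91} = \frac{1}{- \frac{1120}{8651} + 91} = \frac{1}{\frac{786121}{8651}} = \frac{8651}{786121}$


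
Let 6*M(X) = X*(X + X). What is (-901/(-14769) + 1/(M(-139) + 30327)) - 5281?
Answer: -8602914880469/1629050238 ≈ -5280.9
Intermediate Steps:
M(X) = X**2/3 (M(X) = (X*(X + X))/6 = (X*(2*X))/6 = (2*X**2)/6 = X**2/3)
(-901/(-14769) + 1/(M(-139) + 30327)) - 5281 = (-901/(-14769) + 1/((1/3)*(-139)**2 + 30327)) - 5281 = (-901*(-1/14769) + 1/((1/3)*19321 + 30327)) - 5281 = (901/14769 + 1/(19321/3 + 30327)) - 5281 = (901/14769 + 1/(110302/3)) - 5281 = (901/14769 + 3/110302) - 5281 = 99426409/1629050238 - 5281 = -8602914880469/1629050238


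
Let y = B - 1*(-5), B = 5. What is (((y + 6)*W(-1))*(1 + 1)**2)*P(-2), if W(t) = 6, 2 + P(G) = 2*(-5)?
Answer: -4608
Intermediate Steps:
P(G) = -12 (P(G) = -2 + 2*(-5) = -2 - 10 = -12)
y = 10 (y = 5 - 1*(-5) = 5 + 5 = 10)
(((y + 6)*W(-1))*(1 + 1)**2)*P(-2) = (((10 + 6)*6)*(1 + 1)**2)*(-12) = ((16*6)*2**2)*(-12) = (96*4)*(-12) = 384*(-12) = -4608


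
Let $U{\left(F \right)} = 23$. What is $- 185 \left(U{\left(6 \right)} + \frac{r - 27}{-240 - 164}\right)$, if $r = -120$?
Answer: $- \frac{1746215}{404} \approx -4322.3$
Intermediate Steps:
$- 185 \left(U{\left(6 \right)} + \frac{r - 27}{-240 - 164}\right) = - 185 \left(23 + \frac{-120 - 27}{-240 - 164}\right) = - 185 \left(23 - \frac{147}{-404}\right) = - 185 \left(23 - - \frac{147}{404}\right) = - 185 \left(23 + \frac{147}{404}\right) = \left(-185\right) \frac{9439}{404} = - \frac{1746215}{404}$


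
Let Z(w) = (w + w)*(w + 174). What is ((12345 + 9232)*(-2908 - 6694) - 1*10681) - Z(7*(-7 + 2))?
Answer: -207183305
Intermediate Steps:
Z(w) = 2*w*(174 + w) (Z(w) = (2*w)*(174 + w) = 2*w*(174 + w))
((12345 + 9232)*(-2908 - 6694) - 1*10681) - Z(7*(-7 + 2)) = ((12345 + 9232)*(-2908 - 6694) - 1*10681) - 2*7*(-7 + 2)*(174 + 7*(-7 + 2)) = (21577*(-9602) - 10681) - 2*7*(-5)*(174 + 7*(-5)) = (-207182354 - 10681) - 2*(-35)*(174 - 35) = -207193035 - 2*(-35)*139 = -207193035 - 1*(-9730) = -207193035 + 9730 = -207183305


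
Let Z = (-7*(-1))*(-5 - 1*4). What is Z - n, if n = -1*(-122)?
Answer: -185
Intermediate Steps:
n = 122
Z = -63 (Z = 7*(-5 - 4) = 7*(-9) = -63)
Z - n = -63 - 1*122 = -63 - 122 = -185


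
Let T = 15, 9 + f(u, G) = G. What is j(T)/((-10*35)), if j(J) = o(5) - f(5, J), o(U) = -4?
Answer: 1/35 ≈ 0.028571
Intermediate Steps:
f(u, G) = -9 + G
j(J) = 5 - J (j(J) = -4 - (-9 + J) = -4 + (9 - J) = 5 - J)
j(T)/((-10*35)) = (5 - 1*15)/((-10*35)) = (5 - 15)/(-350) = -10*(-1/350) = 1/35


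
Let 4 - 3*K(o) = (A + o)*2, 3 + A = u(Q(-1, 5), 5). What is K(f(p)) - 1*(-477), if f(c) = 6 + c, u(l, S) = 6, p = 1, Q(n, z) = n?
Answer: 1415/3 ≈ 471.67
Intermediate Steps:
A = 3 (A = -3 + 6 = 3)
K(o) = -⅔ - 2*o/3 (K(o) = 4/3 - (3 + o)*2/3 = 4/3 - (6 + 2*o)/3 = 4/3 + (-2 - 2*o/3) = -⅔ - 2*o/3)
K(f(p)) - 1*(-477) = (-⅔ - 2*(6 + 1)/3) - 1*(-477) = (-⅔ - ⅔*7) + 477 = (-⅔ - 14/3) + 477 = -16/3 + 477 = 1415/3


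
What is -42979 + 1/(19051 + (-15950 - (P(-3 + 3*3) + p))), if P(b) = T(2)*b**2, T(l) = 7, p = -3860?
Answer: -288346110/6709 ≈ -42979.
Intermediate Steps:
P(b) = 7*b**2
-42979 + 1/(19051 + (-15950 - (P(-3 + 3*3) + p))) = -42979 + 1/(19051 + (-15950 - (7*(-3 + 3*3)**2 - 3860))) = -42979 + 1/(19051 + (-15950 - (7*(-3 + 9)**2 - 3860))) = -42979 + 1/(19051 + (-15950 - (7*6**2 - 3860))) = -42979 + 1/(19051 + (-15950 - (7*36 - 3860))) = -42979 + 1/(19051 + (-15950 - (252 - 3860))) = -42979 + 1/(19051 + (-15950 - 1*(-3608))) = -42979 + 1/(19051 + (-15950 + 3608)) = -42979 + 1/(19051 - 12342) = -42979 + 1/6709 = -288346110/6709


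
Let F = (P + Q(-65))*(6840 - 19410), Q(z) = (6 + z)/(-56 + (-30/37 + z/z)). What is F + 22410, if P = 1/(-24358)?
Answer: 777697503/85253 ≈ 9122.2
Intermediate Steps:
P = -1/24358 ≈ -4.1054e-5
Q(z) = -222/2065 - 37*z/2065 (Q(z) = (6 + z)/(-56 + (-30*1/37 + 1)) = (6 + z)/(-56 + (-30/37 + 1)) = (6 + z)/(-56 + 7/37) = (6 + z)/(-2065/37) = (6 + z)*(-37/2065) = -222/2065 - 37*z/2065)
F = -1132822227/85253 (F = (-1/24358 + (-222/2065 - 37/2065*(-65)))*(6840 - 19410) = (-1/24358 + (-222/2065 + 481/413))*(-12570) = (-1/24358 + 37/35)*(-12570) = (901211/852530)*(-12570) = -1132822227/85253 ≈ -13288.)
F + 22410 = -1132822227/85253 + 22410 = 777697503/85253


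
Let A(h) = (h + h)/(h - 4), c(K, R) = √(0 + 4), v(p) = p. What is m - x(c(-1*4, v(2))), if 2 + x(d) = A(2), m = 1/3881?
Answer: 15525/3881 ≈ 4.0003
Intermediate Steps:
c(K, R) = 2 (c(K, R) = √4 = 2)
m = 1/3881 ≈ 0.00025767
A(h) = 2*h/(-4 + h) (A(h) = (2*h)/(-4 + h) = 2*h/(-4 + h))
x(d) = -4 (x(d) = -2 + 2*2/(-4 + 2) = -2 + 2*2/(-2) = -2 + 2*2*(-½) = -2 - 2 = -4)
m - x(c(-1*4, v(2))) = 1/3881 - 1*(-4) = 1/3881 + 4 = 15525/3881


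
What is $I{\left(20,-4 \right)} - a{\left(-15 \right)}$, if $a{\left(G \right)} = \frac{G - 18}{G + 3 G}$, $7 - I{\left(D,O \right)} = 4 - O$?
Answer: $- \frac{31}{20} \approx -1.55$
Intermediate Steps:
$I{\left(D,O \right)} = 3 + O$ ($I{\left(D,O \right)} = 7 - \left(4 - O\right) = 7 + \left(-4 + O\right) = 3 + O$)
$a{\left(G \right)} = \frac{-18 + G}{4 G}$
$I{\left(20,-4 \right)} - a{\left(-15 \right)} = \left(3 - 4\right) - \frac{-18 - 15}{4 \left(-15\right)} = -1 - \frac{1}{4} \left(- \frac{1}{15}\right) \left(-33\right) = -1 - \frac{11}{20} = - \frac{31}{20}$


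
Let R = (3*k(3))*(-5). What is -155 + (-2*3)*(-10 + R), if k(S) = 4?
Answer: 265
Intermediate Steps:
R = -60 (R = (3*4)*(-5) = 12*(-5) = -60)
-155 + (-2*3)*(-10 + R) = -155 + (-2*3)*(-10 - 60) = -155 - 6*(-70) = -155 + 420 = 265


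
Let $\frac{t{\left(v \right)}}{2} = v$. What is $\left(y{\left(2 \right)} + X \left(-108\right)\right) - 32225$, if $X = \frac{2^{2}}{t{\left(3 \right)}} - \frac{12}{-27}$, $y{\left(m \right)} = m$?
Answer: $-32343$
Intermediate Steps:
$t{\left(v \right)} = 2 v$
$X = \frac{10}{9}$ ($X = \frac{2^{2}}{2 \cdot 3} - \frac{12}{-27} = \frac{4}{6} - - \frac{4}{9} = 4 \cdot \frac{1}{6} + \frac{4}{9} = \frac{2}{3} + \frac{4}{9} = \frac{10}{9} \approx 1.1111$)
$\left(y{\left(2 \right)} + X \left(-108\right)\right) - 32225 = \left(2 + \frac{10}{9} \left(-108\right)\right) - 32225 = \left(2 - 120\right) - 32225 = -118 - 32225 = -32343$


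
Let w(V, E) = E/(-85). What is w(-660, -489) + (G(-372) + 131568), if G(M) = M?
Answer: 11152149/85 ≈ 1.3120e+5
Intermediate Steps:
w(V, E) = -E/85 (w(V, E) = E*(-1/85) = -E/85)
w(-660, -489) + (G(-372) + 131568) = -1/85*(-489) + (-372 + 131568) = 489/85 + 131196 = 11152149/85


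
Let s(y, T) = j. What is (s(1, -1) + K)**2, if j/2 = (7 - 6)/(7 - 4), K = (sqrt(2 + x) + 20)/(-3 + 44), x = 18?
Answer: 20344/15129 + 568*sqrt(5)/5043 ≈ 1.5966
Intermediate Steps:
K = 20/41 + 2*sqrt(5)/41 (K = (sqrt(2 + 18) + 20)/(-3 + 44) = (sqrt(20) + 20)/41 = (2*sqrt(5) + 20)*(1/41) = (20 + 2*sqrt(5))*(1/41) = 20/41 + 2*sqrt(5)/41 ≈ 0.59688)
j = 2/3 (j = 2*((7 - 6)/(7 - 4)) = 2*(1/3) = 2/3 ≈ 0.66667)
s(y, T) = 2/3
(s(1, -1) + K)**2 = (2/3 + (20/41 + 2*sqrt(5)/41))**2 = (142/123 + 2*sqrt(5)/41)**2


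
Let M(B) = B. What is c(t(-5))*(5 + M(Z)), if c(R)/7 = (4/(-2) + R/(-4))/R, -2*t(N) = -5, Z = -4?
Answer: -147/20 ≈ -7.3500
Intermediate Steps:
t(N) = 5/2 (t(N) = -½*(-5) = 5/2)
c(R) = 7*(-2 - R/4)/R (c(R) = 7*((4/(-2) + R/(-4))/R) = 7*((4*(-½) + R*(-¼))/R) = 7*((-2 - R/4)/R) = 7*(-2 - R/4)/R)
c(t(-5))*(5 + M(Z)) = (-7/4 - 14/5/2)*(5 - 4) = (-7/4 - 14*⅖)*1 = (-7/4 - 28/5)*1 = -147/20*1 = -147/20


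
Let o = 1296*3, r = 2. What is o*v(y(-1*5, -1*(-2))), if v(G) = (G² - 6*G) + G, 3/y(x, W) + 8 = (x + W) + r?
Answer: 6912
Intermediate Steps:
o = 3888
y(x, W) = 3/(-6 + W + x) (y(x, W) = 3/(-8 + ((x + W) + 2)) = 3/(-8 + ((W + x) + 2)) = 3/(-8 + (2 + W + x)) = 3/(-6 + W + x))
v(G) = G² - 5*G
o*v(y(-1*5, -1*(-2))) = 3888*((3/(-6 - 1*(-2) - 1*5))*(-5 + 3/(-6 - 1*(-2) - 1*5))) = 3888*((3/(-6 + 2 - 5))*(-5 + 3/(-6 + 2 - 5))) = 3888*((3/(-9))*(-5 + 3/(-9))) = 3888*((3*(-⅑))*(-5 + 3*(-⅑))) = 3888*(-(-5 - ⅓)/3) = 3888*(-⅓*(-16/3)) = 3888*(16/9) = 6912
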